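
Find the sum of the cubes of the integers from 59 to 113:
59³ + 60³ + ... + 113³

Use ∑_{k=1}^{n} k³ = [n(n+1)/2]², then subtract the first 58 terms.
∑_{k=1}^{113} k³ = [113×114/2]² = 6441² = 41486481
∑_{k=1}^{58} k³ = [58×59/2]² = 1711² = 2927521
∑_{k=59}^{113} k³ = 41486481 - 2927521 = 38558960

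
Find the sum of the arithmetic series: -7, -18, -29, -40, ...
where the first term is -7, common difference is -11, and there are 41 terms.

Sₙ = n/2 × (first + last)
Last term = a + (n-1)d = -7 + (41-1)×(-11) = -447
S_41 = 41/2 × (-7 + (-447))
S_41 = 41/2 × (-454) = -9307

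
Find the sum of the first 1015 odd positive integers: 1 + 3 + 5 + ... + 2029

Sum of first n odd numbers = n²
= 1015²
= 1030225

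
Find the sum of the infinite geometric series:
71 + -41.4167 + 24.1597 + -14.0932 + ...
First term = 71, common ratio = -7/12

For |r| < 1, S = a / (1 - r)
S = 71 / (1 - (-7/12))
S = 71 / (19/12)
S = 852/19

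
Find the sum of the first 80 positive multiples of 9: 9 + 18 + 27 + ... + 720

Factor out 9: = 9(1 + 2 + ... + 80) = 9 × n(n+1)/2
= 9 × 80×81/2
= 9 × 3240
= 29160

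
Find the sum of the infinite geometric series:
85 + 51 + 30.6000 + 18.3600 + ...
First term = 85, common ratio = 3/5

For |r| < 1, S = a / (1 - r)
S = 85 / (1 - (3/5))
S = 85 / (2/5)
S = 425/2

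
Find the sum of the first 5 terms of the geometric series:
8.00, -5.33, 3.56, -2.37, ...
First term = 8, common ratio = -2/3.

Sₙ = a(1 - rⁿ) / (1 - r)
S_5 = 8(1 - (-2/3)^5) / (1 - (-2/3))
S_5 = 8(1 - (-32/243)) / (5/3)
S_5 = 440/81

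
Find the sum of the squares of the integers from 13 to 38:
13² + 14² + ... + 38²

Use ∑_{k=1}^{n} k² = n(n+1)(2n+1)/6, then subtract the first 12 terms.
∑_{k=1}^{38} k² = 38×39×77/6 = 19019
∑_{k=1}^{12} k² = 12×13×25/6 = 650
∑_{k=13}^{38} k² = 19019 - 650 = 18369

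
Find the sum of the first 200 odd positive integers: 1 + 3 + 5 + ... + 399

Sum of first n odd numbers = n²
= 200²
= 40000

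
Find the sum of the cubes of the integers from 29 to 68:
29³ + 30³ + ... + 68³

Use ∑_{k=1}^{n} k³ = [n(n+1)/2]², then subtract the first 28 terms.
∑_{k=1}^{68} k³ = [68×69/2]² = 2346² = 5503716
∑_{k=1}^{28} k³ = [28×29/2]² = 406² = 164836
∑_{k=29}^{68} k³ = 5503716 - 164836 = 5338880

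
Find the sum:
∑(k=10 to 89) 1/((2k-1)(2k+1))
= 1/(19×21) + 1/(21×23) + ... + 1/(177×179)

Partial fractions: 1/((2k-1)(2k+1)) = (1/2)[1/(2k-1) - 1/(2k+1)]
The series telescopes:
= (1/2)[1/19 - 1/179]
= 80/3401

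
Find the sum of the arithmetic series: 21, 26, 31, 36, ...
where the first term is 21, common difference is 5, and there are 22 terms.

Sₙ = n/2 × (first + last)
Last term = a + (n-1)d = 21 + (22-1)×5 = 126
S_22 = 22/2 × (21 + 126)
S_22 = 22/2 × 147 = 1617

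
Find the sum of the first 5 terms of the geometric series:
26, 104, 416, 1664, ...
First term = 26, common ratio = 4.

Sₙ = a(1 - rⁿ) / (1 - r)
S_5 = 26(1 - 4^5) / (1 - 4)
S_5 = 26(1 - 1024) / (-3)
S_5 = 8866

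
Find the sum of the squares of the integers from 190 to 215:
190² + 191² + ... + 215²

Use ∑_{k=1}^{n} k² = n(n+1)(2n+1)/6, then subtract the first 189 terms.
∑_{k=1}^{215} k² = 215×216×431/6 = 3335940
∑_{k=1}^{189} k² = 189×190×379/6 = 2268315
∑_{k=190}^{215} k² = 3335940 - 2268315 = 1067625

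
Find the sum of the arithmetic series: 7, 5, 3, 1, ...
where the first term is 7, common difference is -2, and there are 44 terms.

Sₙ = n/2 × (first + last)
Last term = a + (n-1)d = 7 + (44-1)×(-2) = -79
S_44 = 44/2 × (7 + (-79))
S_44 = 44/2 × (-72) = -1584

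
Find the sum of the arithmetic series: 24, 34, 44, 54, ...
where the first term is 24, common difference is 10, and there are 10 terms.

Sₙ = n/2 × (first + last)
Last term = a + (n-1)d = 24 + (10-1)×10 = 114
S_10 = 10/2 × (24 + 114)
S_10 = 10/2 × 138 = 690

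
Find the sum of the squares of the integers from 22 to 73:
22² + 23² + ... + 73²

Use ∑_{k=1}^{n} k² = n(n+1)(2n+1)/6, then subtract the first 21 terms.
∑_{k=1}^{73} k² = 73×74×147/6 = 132349
∑_{k=1}^{21} k² = 21×22×43/6 = 3311
∑_{k=22}^{73} k² = 132349 - 3311 = 129038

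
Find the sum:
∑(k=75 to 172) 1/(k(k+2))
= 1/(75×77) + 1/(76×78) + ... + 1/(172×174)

Partial fractions: 1/(k(k+2)) = (1/2)[1/k - 1/(k+2)]
Telescoping leaves the first two and last two terms:
= (1/2)[1/75 + 1/76 - 1/173 - 1/174]
= 142639/19064600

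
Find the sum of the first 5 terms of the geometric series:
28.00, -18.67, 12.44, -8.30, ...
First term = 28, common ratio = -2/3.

Sₙ = a(1 - rⁿ) / (1 - r)
S_5 = 28(1 - (-2/3)^5) / (1 - (-2/3))
S_5 = 28(1 - (-32/243)) / (5/3)
S_5 = 1540/81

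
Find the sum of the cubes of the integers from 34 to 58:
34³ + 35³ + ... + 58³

Use ∑_{k=1}^{n} k³ = [n(n+1)/2]², then subtract the first 33 terms.
∑_{k=1}^{58} k³ = [58×59/2]² = 1711² = 2927521
∑_{k=1}^{33} k³ = [33×34/2]² = 561² = 314721
∑_{k=34}^{58} k³ = 2927521 - 314721 = 2612800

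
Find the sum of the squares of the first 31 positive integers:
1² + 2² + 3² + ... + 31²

Formula: ∑k² = n(n+1)(2n+1)/6
= 31×32×63/6
= 62496/6
= 10416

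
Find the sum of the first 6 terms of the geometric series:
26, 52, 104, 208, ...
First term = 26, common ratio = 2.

Sₙ = a(1 - rⁿ) / (1 - r)
S_6 = 26(1 - 2^6) / (1 - 2)
S_6 = 26(1 - 64) / (-1)
S_6 = 1638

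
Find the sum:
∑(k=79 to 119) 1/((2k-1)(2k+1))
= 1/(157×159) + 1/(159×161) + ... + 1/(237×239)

Partial fractions: 1/((2k-1)(2k+1)) = (1/2)[1/(2k-1) - 1/(2k+1)]
The series telescopes:
= (1/2)[1/157 - 1/239]
= 41/37523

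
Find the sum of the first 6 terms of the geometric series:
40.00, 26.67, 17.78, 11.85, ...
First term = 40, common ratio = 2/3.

Sₙ = a(1 - rⁿ) / (1 - r)
S_6 = 40(1 - (2/3)^6) / (1 - (2/3))
S_6 = 40(1 - (64/729)) / (1/3)
S_6 = 26600/243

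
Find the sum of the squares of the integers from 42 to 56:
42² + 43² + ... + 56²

Use ∑_{k=1}^{n} k² = n(n+1)(2n+1)/6, then subtract the first 41 terms.
∑_{k=1}^{56} k² = 56×57×113/6 = 60116
∑_{k=1}^{41} k² = 41×42×83/6 = 23821
∑_{k=42}^{56} k² = 60116 - 23821 = 36295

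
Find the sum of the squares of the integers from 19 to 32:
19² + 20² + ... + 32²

Use ∑_{k=1}^{n} k² = n(n+1)(2n+1)/6, then subtract the first 18 terms.
∑_{k=1}^{32} k² = 32×33×65/6 = 11440
∑_{k=1}^{18} k² = 18×19×37/6 = 2109
∑_{k=19}^{32} k² = 11440 - 2109 = 9331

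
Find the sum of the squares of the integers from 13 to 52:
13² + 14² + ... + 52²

Use ∑_{k=1}^{n} k² = n(n+1)(2n+1)/6, then subtract the first 12 terms.
∑_{k=1}^{52} k² = 52×53×105/6 = 48230
∑_{k=1}^{12} k² = 12×13×25/6 = 650
∑_{k=13}^{52} k² = 48230 - 650 = 47580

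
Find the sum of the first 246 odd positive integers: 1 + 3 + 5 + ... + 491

Sum of first n odd numbers = n²
= 246²
= 60516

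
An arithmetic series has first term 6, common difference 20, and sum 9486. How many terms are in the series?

Using S = n/2 × [2a + (n-1)d]
9486 = n/2 × [2(6) + (n-1)(20)]
9486 = n/2 × [12 + 20n - 20]
18972 = n × [-8 + 20n]
20n² + (-8)n - 18972 = 0
Discriminant: Δ = (-8)² - 4(20)(-18972) = 64 + 1517760 = 1517824
√Δ = 1232
n = [-(-8) + √Δ] / (2·20) = (8 + 1232) / 40 = 1240 / 40 = 31
(The negative root is discarded since n must be a positive integer.)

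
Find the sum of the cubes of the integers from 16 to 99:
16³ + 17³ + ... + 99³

Use ∑_{k=1}^{n} k³ = [n(n+1)/2]², then subtract the first 15 terms.
∑_{k=1}^{99} k³ = [99×100/2]² = 4950² = 24502500
∑_{k=1}^{15} k³ = [15×16/2]² = 120² = 14400
∑_{k=16}^{99} k³ = 24502500 - 14400 = 24488100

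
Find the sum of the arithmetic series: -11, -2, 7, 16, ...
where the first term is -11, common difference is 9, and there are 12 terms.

Sₙ = n/2 × (first + last)
Last term = a + (n-1)d = -11 + (12-1)×9 = 88
S_12 = 12/2 × (-11 + 88)
S_12 = 12/2 × 77 = 462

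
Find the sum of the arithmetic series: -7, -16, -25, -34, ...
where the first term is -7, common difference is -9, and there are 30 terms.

Sₙ = n/2 × (first + last)
Last term = a + (n-1)d = -7 + (30-1)×(-9) = -268
S_30 = 30/2 × (-7 + (-268))
S_30 = 30/2 × (-275) = -4125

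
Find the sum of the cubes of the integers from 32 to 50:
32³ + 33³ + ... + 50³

Use ∑_{k=1}^{n} k³ = [n(n+1)/2]², then subtract the first 31 terms.
∑_{k=1}^{50} k³ = [50×51/2]² = 1275² = 1625625
∑_{k=1}^{31} k³ = [31×32/2]² = 496² = 246016
∑_{k=32}^{50} k³ = 1625625 - 246016 = 1379609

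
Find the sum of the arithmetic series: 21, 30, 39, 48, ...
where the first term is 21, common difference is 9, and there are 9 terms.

Sₙ = n/2 × (first + last)
Last term = a + (n-1)d = 21 + (9-1)×9 = 93
S_9 = 9/2 × (21 + 93)
S_9 = 9/2 × 114 = 513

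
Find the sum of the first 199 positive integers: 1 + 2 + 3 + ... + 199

Formula: ∑k = n(n+1)/2
= 199×200/2
= 39800/2
= 19900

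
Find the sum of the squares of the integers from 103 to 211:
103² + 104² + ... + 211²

Use ∑_{k=1}^{n} k² = n(n+1)(2n+1)/6, then subtract the first 102 terms.
∑_{k=1}^{211} k² = 211×212×423/6 = 3153606
∑_{k=1}^{102} k² = 102×103×205/6 = 358955
∑_{k=103}^{211} k² = 3153606 - 358955 = 2794651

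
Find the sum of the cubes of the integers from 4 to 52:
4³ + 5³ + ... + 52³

Use ∑_{k=1}^{n} k³ = [n(n+1)/2]², then subtract the first 3 terms.
∑_{k=1}^{52} k³ = [52×53/2]² = 1378² = 1898884
∑_{k=1}^{3} k³ = [3×4/2]² = 6² = 36
∑_{k=4}^{52} k³ = 1898884 - 36 = 1898848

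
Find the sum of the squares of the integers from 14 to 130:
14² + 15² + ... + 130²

Use ∑_{k=1}^{n} k² = n(n+1)(2n+1)/6, then subtract the first 13 terms.
∑_{k=1}^{130} k² = 130×131×261/6 = 740805
∑_{k=1}^{13} k² = 13×14×27/6 = 819
∑_{k=14}^{130} k² = 740805 - 819 = 739986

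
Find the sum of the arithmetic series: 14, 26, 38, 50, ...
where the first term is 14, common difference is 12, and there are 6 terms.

Sₙ = n/2 × (first + last)
Last term = a + (n-1)d = 14 + (6-1)×12 = 74
S_6 = 6/2 × (14 + 74)
S_6 = 6/2 × 88 = 264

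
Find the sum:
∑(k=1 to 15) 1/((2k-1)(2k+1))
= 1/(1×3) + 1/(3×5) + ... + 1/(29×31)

Partial fractions: 1/((2k-1)(2k+1)) = (1/2)[1/(2k-1) - 1/(2k+1)]
The series telescopes:
= (1/2)[1/1 - 1/31]
= 15/31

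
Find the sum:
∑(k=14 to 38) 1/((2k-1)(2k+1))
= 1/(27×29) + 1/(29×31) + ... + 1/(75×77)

Partial fractions: 1/((2k-1)(2k+1)) = (1/2)[1/(2k-1) - 1/(2k+1)]
The series telescopes:
= (1/2)[1/27 - 1/77]
= 25/2079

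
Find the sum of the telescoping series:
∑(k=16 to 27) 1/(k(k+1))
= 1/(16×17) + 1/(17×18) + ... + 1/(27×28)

Partial fractions: 1/(k(k+1)) = 1/k - 1/(k+1)
The series telescopes:
= (1/16 - 1/17) + (1/17 - 1/18) + ... + (1/27 - 1/28)
= 1/16 - 1/28
= 3/112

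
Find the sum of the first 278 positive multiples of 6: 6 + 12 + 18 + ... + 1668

Factor out 6: = 6(1 + 2 + ... + 278) = 6 × n(n+1)/2
= 6 × 278×279/2
= 6 × 38781
= 232686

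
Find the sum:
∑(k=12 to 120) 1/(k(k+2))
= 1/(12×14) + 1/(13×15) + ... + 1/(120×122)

Partial fractions: 1/(k(k+2)) = (1/2)[1/k - 1/(k+2)]
Telescoping leaves the first two and last two terms:
= (1/2)[1/12 + 1/13 - 1/121 - 1/122]
= 165571/2302872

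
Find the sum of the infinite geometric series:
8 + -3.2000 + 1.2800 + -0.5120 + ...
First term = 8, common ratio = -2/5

For |r| < 1, S = a / (1 - r)
S = 8 / (1 - (-2/5))
S = 8 / (7/5)
S = 40/7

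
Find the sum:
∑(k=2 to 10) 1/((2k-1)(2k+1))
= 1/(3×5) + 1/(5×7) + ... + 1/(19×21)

Partial fractions: 1/((2k-1)(2k+1)) = (1/2)[1/(2k-1) - 1/(2k+1)]
The series telescopes:
= (1/2)[1/3 - 1/21]
= 1/7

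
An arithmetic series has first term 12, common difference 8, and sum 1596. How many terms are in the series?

Using S = n/2 × [2a + (n-1)d]
1596 = n/2 × [2(12) + (n-1)(8)]
1596 = n/2 × [24 + 8n - 8]
3192 = n × [16 + 8n]
8n² + (16)n - 3192 = 0
Discriminant: Δ = (16)² - 4(8)(-3192) = 256 + 102144 = 102400
√Δ = 320
n = [-(16) + √Δ] / (2·8) = (-16 + 320) / 16 = 304 / 16 = 19
(The negative root is discarded since n must be a positive integer.)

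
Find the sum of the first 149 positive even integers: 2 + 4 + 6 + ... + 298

Sum of first n even numbers = n(n+1)
= 149×150
= 22350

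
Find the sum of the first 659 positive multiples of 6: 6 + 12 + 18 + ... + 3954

Factor out 6: = 6(1 + 2 + ... + 659) = 6 × n(n+1)/2
= 6 × 659×660/2
= 6 × 217470
= 1304820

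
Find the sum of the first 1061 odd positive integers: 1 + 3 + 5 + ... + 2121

Sum of first n odd numbers = n²
= 1061²
= 1125721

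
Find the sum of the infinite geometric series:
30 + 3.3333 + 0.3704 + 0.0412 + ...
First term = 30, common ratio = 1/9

For |r| < 1, S = a / (1 - r)
S = 30 / (1 - (1/9))
S = 30 / (8/9)
S = 135/4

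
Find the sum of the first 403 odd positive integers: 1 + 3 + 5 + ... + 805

Sum of first n odd numbers = n²
= 403²
= 162409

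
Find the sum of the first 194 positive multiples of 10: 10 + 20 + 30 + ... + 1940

Factor out 10: = 10(1 + 2 + ... + 194) = 10 × n(n+1)/2
= 10 × 194×195/2
= 10 × 18915
= 189150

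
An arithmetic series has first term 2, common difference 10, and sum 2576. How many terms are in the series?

Using S = n/2 × [2a + (n-1)d]
2576 = n/2 × [2(2) + (n-1)(10)]
2576 = n/2 × [4 + 10n - 10]
5152 = n × [-6 + 10n]
10n² + (-6)n - 5152 = 0
Discriminant: Δ = (-6)² - 4(10)(-5152) = 36 + 206080 = 206116
√Δ = 454
n = [-(-6) + √Δ] / (2·10) = (6 + 454) / 20 = 460 / 20 = 23
(The negative root is discarded since n must be a positive integer.)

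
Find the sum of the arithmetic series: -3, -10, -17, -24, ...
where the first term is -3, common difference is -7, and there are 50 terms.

Sₙ = n/2 × (first + last)
Last term = a + (n-1)d = -3 + (50-1)×(-7) = -346
S_50 = 50/2 × (-3 + (-346))
S_50 = 50/2 × (-349) = -8725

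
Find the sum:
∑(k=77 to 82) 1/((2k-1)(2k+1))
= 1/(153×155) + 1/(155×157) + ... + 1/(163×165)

Partial fractions: 1/((2k-1)(2k+1)) = (1/2)[1/(2k-1) - 1/(2k+1)]
The series telescopes:
= (1/2)[1/153 - 1/165]
= 2/8415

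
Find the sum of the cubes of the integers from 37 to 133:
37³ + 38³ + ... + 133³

Use ∑_{k=1}^{n} k³ = [n(n+1)/2]², then subtract the first 36 terms.
∑_{k=1}^{133} k³ = [133×134/2]² = 8911² = 79405921
∑_{k=1}^{36} k³ = [36×37/2]² = 666² = 443556
∑_{k=37}^{133} k³ = 79405921 - 443556 = 78962365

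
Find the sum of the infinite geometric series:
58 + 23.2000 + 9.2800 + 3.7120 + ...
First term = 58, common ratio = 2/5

For |r| < 1, S = a / (1 - r)
S = 58 / (1 - (2/5))
S = 58 / (3/5)
S = 290/3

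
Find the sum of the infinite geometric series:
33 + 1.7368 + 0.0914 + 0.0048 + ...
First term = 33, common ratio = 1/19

For |r| < 1, S = a / (1 - r)
S = 33 / (1 - (1/19))
S = 33 / (18/19)
S = 209/6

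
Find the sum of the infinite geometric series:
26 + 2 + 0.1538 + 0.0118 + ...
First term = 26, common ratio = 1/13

For |r| < 1, S = a / (1 - r)
S = 26 / (1 - (1/13))
S = 26 / (12/13)
S = 169/6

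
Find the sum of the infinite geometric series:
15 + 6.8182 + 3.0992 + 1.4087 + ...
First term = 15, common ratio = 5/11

For |r| < 1, S = a / (1 - r)
S = 15 / (1 - (5/11))
S = 15 / (6/11)
S = 55/2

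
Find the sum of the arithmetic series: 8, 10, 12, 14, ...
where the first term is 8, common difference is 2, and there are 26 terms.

Sₙ = n/2 × (first + last)
Last term = a + (n-1)d = 8 + (26-1)×2 = 58
S_26 = 26/2 × (8 + 58)
S_26 = 26/2 × 66 = 858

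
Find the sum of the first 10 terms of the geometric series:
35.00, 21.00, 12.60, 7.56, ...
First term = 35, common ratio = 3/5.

Sₙ = a(1 - rⁿ) / (1 - r)
S_10 = 35(1 - (3/5)^10) / (1 - (3/5))
S_10 = 35(1 - (59049/9765625)) / (2/5)
S_10 = 33973016/390625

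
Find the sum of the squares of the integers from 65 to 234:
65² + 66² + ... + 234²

Use ∑_{k=1}^{n} k² = n(n+1)(2n+1)/6, then subtract the first 64 terms.
∑_{k=1}^{234} k² = 234×235×469/6 = 4298385
∑_{k=1}^{64} k² = 64×65×129/6 = 89440
∑_{k=65}^{234} k² = 4298385 - 89440 = 4208945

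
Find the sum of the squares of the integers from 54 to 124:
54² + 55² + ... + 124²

Use ∑_{k=1}^{n} k² = n(n+1)(2n+1)/6, then subtract the first 53 terms.
∑_{k=1}^{124} k² = 124×125×249/6 = 643250
∑_{k=1}^{53} k² = 53×54×107/6 = 51039
∑_{k=54}^{124} k² = 643250 - 51039 = 592211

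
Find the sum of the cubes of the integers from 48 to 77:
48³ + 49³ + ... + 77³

Use ∑_{k=1}^{n} k³ = [n(n+1)/2]², then subtract the first 47 terms.
∑_{k=1}^{77} k³ = [77×78/2]² = 3003² = 9018009
∑_{k=1}^{47} k³ = [47×48/2]² = 1128² = 1272384
∑_{k=48}^{77} k³ = 9018009 - 1272384 = 7745625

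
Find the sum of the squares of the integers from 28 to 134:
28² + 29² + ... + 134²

Use ∑_{k=1}^{n} k² = n(n+1)(2n+1)/6, then subtract the first 27 terms.
∑_{k=1}^{134} k² = 134×135×269/6 = 811035
∑_{k=1}^{27} k² = 27×28×55/6 = 6930
∑_{k=28}^{134} k² = 811035 - 6930 = 804105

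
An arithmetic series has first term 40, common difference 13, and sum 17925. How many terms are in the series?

Using S = n/2 × [2a + (n-1)d]
17925 = n/2 × [2(40) + (n-1)(13)]
17925 = n/2 × [80 + 13n - 13]
35850 = n × [67 + 13n]
13n² + (67)n - 35850 = 0
Discriminant: Δ = (67)² - 4(13)(-35850) = 4489 + 1864200 = 1868689
√Δ = 1367
n = [-(67) + √Δ] / (2·13) = (-67 + 1367) / 26 = 1300 / 26 = 50
(The negative root is discarded since n must be a positive integer.)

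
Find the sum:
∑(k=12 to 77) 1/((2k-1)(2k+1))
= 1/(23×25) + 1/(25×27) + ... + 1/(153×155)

Partial fractions: 1/((2k-1)(2k+1)) = (1/2)[1/(2k-1) - 1/(2k+1)]
The series telescopes:
= (1/2)[1/23 - 1/155]
= 66/3565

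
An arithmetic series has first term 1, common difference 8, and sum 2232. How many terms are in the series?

Using S = n/2 × [2a + (n-1)d]
2232 = n/2 × [2(1) + (n-1)(8)]
2232 = n/2 × [2 + 8n - 8]
4464 = n × [-6 + 8n]
8n² + (-6)n - 4464 = 0
Discriminant: Δ = (-6)² - 4(8)(-4464) = 36 + 142848 = 142884
√Δ = 378
n = [-(-6) + √Δ] / (2·8) = (6 + 378) / 16 = 384 / 16 = 24
(The negative root is discarded since n must be a positive integer.)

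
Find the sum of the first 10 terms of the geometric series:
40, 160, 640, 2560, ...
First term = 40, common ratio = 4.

Sₙ = a(1 - rⁿ) / (1 - r)
S_10 = 40(1 - 4^10) / (1 - 4)
S_10 = 40(1 - 1048576) / (-3)
S_10 = 13981000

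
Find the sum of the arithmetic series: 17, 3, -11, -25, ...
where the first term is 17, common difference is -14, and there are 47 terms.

Sₙ = n/2 × (first + last)
Last term = a + (n-1)d = 17 + (47-1)×(-14) = -627
S_47 = 47/2 × (17 + (-627))
S_47 = 47/2 × (-610) = -14335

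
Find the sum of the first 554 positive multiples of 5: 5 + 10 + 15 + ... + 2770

Factor out 5: = 5(1 + 2 + ... + 554) = 5 × n(n+1)/2
= 5 × 554×555/2
= 5 × 153735
= 768675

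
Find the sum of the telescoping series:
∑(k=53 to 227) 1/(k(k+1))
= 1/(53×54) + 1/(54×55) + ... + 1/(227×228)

Partial fractions: 1/(k(k+1)) = 1/k - 1/(k+1)
The series telescopes:
= (1/53 - 1/54) + (1/54 - 1/55) + ... + (1/227 - 1/228)
= 1/53 - 1/228
= 175/12084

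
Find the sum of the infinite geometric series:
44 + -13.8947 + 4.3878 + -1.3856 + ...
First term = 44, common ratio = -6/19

For |r| < 1, S = a / (1 - r)
S = 44 / (1 - (-6/19))
S = 44 / (25/19)
S = 836/25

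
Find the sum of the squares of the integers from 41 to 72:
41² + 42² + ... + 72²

Use ∑_{k=1}^{n} k² = n(n+1)(2n+1)/6, then subtract the first 40 terms.
∑_{k=1}^{72} k² = 72×73×145/6 = 127020
∑_{k=1}^{40} k² = 40×41×81/6 = 22140
∑_{k=41}^{72} k² = 127020 - 22140 = 104880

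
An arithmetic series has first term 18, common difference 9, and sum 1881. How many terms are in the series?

Using S = n/2 × [2a + (n-1)d]
1881 = n/2 × [2(18) + (n-1)(9)]
1881 = n/2 × [36 + 9n - 9]
3762 = n × [27 + 9n]
9n² + (27)n - 3762 = 0
Discriminant: Δ = (27)² - 4(9)(-3762) = 729 + 135432 = 136161
√Δ = 369
n = [-(27) + √Δ] / (2·9) = (-27 + 369) / 18 = 342 / 18 = 19
(The negative root is discarded since n must be a positive integer.)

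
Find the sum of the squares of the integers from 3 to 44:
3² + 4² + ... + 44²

Use ∑_{k=1}^{n} k² = n(n+1)(2n+1)/6, then subtract the first 2 terms.
∑_{k=1}^{44} k² = 44×45×89/6 = 29370
∑_{k=1}^{2} k² = 2×3×5/6 = 5
∑_{k=3}^{44} k² = 29370 - 5 = 29365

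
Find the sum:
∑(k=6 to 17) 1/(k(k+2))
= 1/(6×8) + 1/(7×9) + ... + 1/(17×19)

Partial fractions: 1/(k(k+2)) = (1/2)[1/k - 1/(k+2)]
Telescoping leaves the first two and last two terms:
= (1/2)[1/6 + 1/7 - 1/18 - 1/19]
= 241/2394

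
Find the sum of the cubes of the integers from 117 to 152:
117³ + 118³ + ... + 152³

Use ∑_{k=1}^{n} k³ = [n(n+1)/2]², then subtract the first 116 terms.
∑_{k=1}^{152} k³ = [152×153/2]² = 11628² = 135210384
∑_{k=1}^{116} k³ = [116×117/2]² = 6786² = 46049796
∑_{k=117}^{152} k³ = 135210384 - 46049796 = 89160588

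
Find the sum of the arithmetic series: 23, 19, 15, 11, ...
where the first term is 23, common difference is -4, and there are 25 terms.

Sₙ = n/2 × (first + last)
Last term = a + (n-1)d = 23 + (25-1)×(-4) = -73
S_25 = 25/2 × (23 + (-73))
S_25 = 25/2 × (-50) = -625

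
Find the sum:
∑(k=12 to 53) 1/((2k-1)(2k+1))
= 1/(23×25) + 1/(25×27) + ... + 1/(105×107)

Partial fractions: 1/((2k-1)(2k+1)) = (1/2)[1/(2k-1) - 1/(2k+1)]
The series telescopes:
= (1/2)[1/23 - 1/107]
= 42/2461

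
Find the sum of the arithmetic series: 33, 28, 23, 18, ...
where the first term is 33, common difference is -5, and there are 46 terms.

Sₙ = n/2 × (first + last)
Last term = a + (n-1)d = 33 + (46-1)×(-5) = -192
S_46 = 46/2 × (33 + (-192))
S_46 = 46/2 × (-159) = -3657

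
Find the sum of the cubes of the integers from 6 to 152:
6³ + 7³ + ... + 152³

Use ∑_{k=1}^{n} k³ = [n(n+1)/2]², then subtract the first 5 terms.
∑_{k=1}^{152} k³ = [152×153/2]² = 11628² = 135210384
∑_{k=1}^{5} k³ = [5×6/2]² = 15² = 225
∑_{k=6}^{152} k³ = 135210384 - 225 = 135210159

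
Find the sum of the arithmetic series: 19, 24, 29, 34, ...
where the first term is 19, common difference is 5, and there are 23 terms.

Sₙ = n/2 × (first + last)
Last term = a + (n-1)d = 19 + (23-1)×5 = 129
S_23 = 23/2 × (19 + 129)
S_23 = 23/2 × 148 = 1702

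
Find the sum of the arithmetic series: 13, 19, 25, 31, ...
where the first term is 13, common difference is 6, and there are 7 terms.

Sₙ = n/2 × (first + last)
Last term = a + (n-1)d = 13 + (7-1)×6 = 49
S_7 = 7/2 × (13 + 49)
S_7 = 7/2 × 62 = 217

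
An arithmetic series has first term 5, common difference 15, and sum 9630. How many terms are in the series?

Using S = n/2 × [2a + (n-1)d]
9630 = n/2 × [2(5) + (n-1)(15)]
9630 = n/2 × [10 + 15n - 15]
19260 = n × [-5 + 15n]
15n² + (-5)n - 19260 = 0
Discriminant: Δ = (-5)² - 4(15)(-19260) = 25 + 1155600 = 1155625
√Δ = 1075
n = [-(-5) + √Δ] / (2·15) = (5 + 1075) / 30 = 1080 / 30 = 36
(The negative root is discarded since n must be a positive integer.)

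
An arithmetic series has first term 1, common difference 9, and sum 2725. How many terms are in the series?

Using S = n/2 × [2a + (n-1)d]
2725 = n/2 × [2(1) + (n-1)(9)]
2725 = n/2 × [2 + 9n - 9]
5450 = n × [-7 + 9n]
9n² + (-7)n - 5450 = 0
Discriminant: Δ = (-7)² - 4(9)(-5450) = 49 + 196200 = 196249
√Δ = 443
n = [-(-7) + √Δ] / (2·9) = (7 + 443) / 18 = 450 / 18 = 25
(The negative root is discarded since n must be a positive integer.)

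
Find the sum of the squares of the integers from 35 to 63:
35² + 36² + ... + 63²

Use ∑_{k=1}^{n} k² = n(n+1)(2n+1)/6, then subtract the first 34 terms.
∑_{k=1}^{63} k² = 63×64×127/6 = 85344
∑_{k=1}^{34} k² = 34×35×69/6 = 13685
∑_{k=35}^{63} k² = 85344 - 13685 = 71659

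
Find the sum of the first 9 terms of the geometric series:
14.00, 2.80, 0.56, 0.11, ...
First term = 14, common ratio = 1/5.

Sₙ = a(1 - rⁿ) / (1 - r)
S_9 = 14(1 - (1/5)^9) / (1 - (1/5))
S_9 = 14(1 - (1/1953125)) / (4/5)
S_9 = 6835934/390625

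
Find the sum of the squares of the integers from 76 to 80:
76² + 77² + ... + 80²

Use ∑_{k=1}^{n} k² = n(n+1)(2n+1)/6, then subtract the first 75 terms.
∑_{k=1}^{80} k² = 80×81×161/6 = 173880
∑_{k=1}^{75} k² = 75×76×151/6 = 143450
∑_{k=76}^{80} k² = 173880 - 143450 = 30430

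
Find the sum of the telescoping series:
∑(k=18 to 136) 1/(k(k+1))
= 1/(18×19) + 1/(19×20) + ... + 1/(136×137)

Partial fractions: 1/(k(k+1)) = 1/k - 1/(k+1)
The series telescopes:
= (1/18 - 1/19) + (1/19 - 1/20) + ... + (1/136 - 1/137)
= 1/18 - 1/137
= 119/2466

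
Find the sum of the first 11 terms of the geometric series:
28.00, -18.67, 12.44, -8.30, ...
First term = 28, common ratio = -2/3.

Sₙ = a(1 - rⁿ) / (1 - r)
S_11 = 28(1 - (-2/3)^11) / (1 - (-2/3))
S_11 = 28(1 - (-2048/177147)) / (5/3)
S_11 = 1003492/59049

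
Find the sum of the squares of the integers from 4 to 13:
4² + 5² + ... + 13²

Use ∑_{k=1}^{n} k² = n(n+1)(2n+1)/6, then subtract the first 3 terms.
∑_{k=1}^{13} k² = 13×14×27/6 = 819
∑_{k=1}^{3} k² = 3×4×7/6 = 14
∑_{k=4}^{13} k² = 819 - 14 = 805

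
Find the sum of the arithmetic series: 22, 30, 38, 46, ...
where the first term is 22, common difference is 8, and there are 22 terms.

Sₙ = n/2 × (first + last)
Last term = a + (n-1)d = 22 + (22-1)×8 = 190
S_22 = 22/2 × (22 + 190)
S_22 = 22/2 × 212 = 2332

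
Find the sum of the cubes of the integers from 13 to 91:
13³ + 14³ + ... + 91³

Use ∑_{k=1}^{n} k³ = [n(n+1)/2]², then subtract the first 12 terms.
∑_{k=1}^{91} k³ = [91×92/2]² = 4186² = 17522596
∑_{k=1}^{12} k³ = [12×13/2]² = 78² = 6084
∑_{k=13}^{91} k³ = 17522596 - 6084 = 17516512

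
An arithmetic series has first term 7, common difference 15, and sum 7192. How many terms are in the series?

Using S = n/2 × [2a + (n-1)d]
7192 = n/2 × [2(7) + (n-1)(15)]
7192 = n/2 × [14 + 15n - 15]
14384 = n × [-1 + 15n]
15n² + (-1)n - 14384 = 0
Discriminant: Δ = (-1)² - 4(15)(-14384) = 1 + 863040 = 863041
√Δ = 929
n = [-(-1) + √Δ] / (2·15) = (1 + 929) / 30 = 930 / 30 = 31
(The negative root is discarded since n must be a positive integer.)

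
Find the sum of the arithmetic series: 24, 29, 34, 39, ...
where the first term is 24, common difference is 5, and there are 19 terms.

Sₙ = n/2 × (first + last)
Last term = a + (n-1)d = 24 + (19-1)×5 = 114
S_19 = 19/2 × (24 + 114)
S_19 = 19/2 × 138 = 1311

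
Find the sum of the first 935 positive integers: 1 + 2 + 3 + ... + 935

Formula: ∑k = n(n+1)/2
= 935×936/2
= 875160/2
= 437580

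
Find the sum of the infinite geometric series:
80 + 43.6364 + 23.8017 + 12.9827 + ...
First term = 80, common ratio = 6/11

For |r| < 1, S = a / (1 - r)
S = 80 / (1 - (6/11))
S = 80 / (5/11)
S = 176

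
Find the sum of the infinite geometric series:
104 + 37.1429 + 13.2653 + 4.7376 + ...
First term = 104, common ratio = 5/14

For |r| < 1, S = a / (1 - r)
S = 104 / (1 - (5/14))
S = 104 / (9/14)
S = 1456/9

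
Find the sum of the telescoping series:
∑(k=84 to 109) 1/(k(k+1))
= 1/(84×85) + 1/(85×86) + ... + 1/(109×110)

Partial fractions: 1/(k(k+1)) = 1/k - 1/(k+1)
The series telescopes:
= (1/84 - 1/85) + (1/85 - 1/86) + ... + (1/109 - 1/110)
= 1/84 - 1/110
= 13/4620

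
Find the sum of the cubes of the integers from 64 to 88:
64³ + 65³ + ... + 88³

Use ∑_{k=1}^{n} k³ = [n(n+1)/2]², then subtract the first 63 terms.
∑_{k=1}^{88} k³ = [88×89/2]² = 3916² = 15335056
∑_{k=1}^{63} k³ = [63×64/2]² = 2016² = 4064256
∑_{k=64}^{88} k³ = 15335056 - 4064256 = 11270800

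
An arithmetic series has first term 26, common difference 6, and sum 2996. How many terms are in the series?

Using S = n/2 × [2a + (n-1)d]
2996 = n/2 × [2(26) + (n-1)(6)]
2996 = n/2 × [52 + 6n - 6]
5992 = n × [46 + 6n]
6n² + (46)n - 5992 = 0
Discriminant: Δ = (46)² - 4(6)(-5992) = 2116 + 143808 = 145924
√Δ = 382
n = [-(46) + √Δ] / (2·6) = (-46 + 382) / 12 = 336 / 12 = 28
(The negative root is discarded since n must be a positive integer.)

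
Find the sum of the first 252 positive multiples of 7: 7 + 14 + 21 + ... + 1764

Factor out 7: = 7(1 + 2 + ... + 252) = 7 × n(n+1)/2
= 7 × 252×253/2
= 7 × 31878
= 223146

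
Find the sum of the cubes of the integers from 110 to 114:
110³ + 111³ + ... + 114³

Use ∑_{k=1}^{n} k³ = [n(n+1)/2]², then subtract the first 109 terms.
∑_{k=1}^{114} k³ = [114×115/2]² = 6555² = 42968025
∑_{k=1}^{109} k³ = [109×110/2]² = 5995² = 35940025
∑_{k=110}^{114} k³ = 42968025 - 35940025 = 7028000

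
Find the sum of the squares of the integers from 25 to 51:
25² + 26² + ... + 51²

Use ∑_{k=1}^{n} k² = n(n+1)(2n+1)/6, then subtract the first 24 terms.
∑_{k=1}^{51} k² = 51×52×103/6 = 45526
∑_{k=1}^{24} k² = 24×25×49/6 = 4900
∑_{k=25}^{51} k² = 45526 - 4900 = 40626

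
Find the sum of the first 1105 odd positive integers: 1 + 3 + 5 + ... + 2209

Sum of first n odd numbers = n²
= 1105²
= 1221025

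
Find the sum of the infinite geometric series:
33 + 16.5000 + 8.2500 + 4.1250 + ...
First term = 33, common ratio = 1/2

For |r| < 1, S = a / (1 - r)
S = 33 / (1 - (1/2))
S = 33 / (1/2)
S = 66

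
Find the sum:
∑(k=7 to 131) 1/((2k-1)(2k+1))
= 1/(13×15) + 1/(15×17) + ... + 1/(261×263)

Partial fractions: 1/((2k-1)(2k+1)) = (1/2)[1/(2k-1) - 1/(2k+1)]
The series telescopes:
= (1/2)[1/13 - 1/263]
= 125/3419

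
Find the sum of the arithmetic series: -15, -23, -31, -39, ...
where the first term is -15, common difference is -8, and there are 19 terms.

Sₙ = n/2 × (first + last)
Last term = a + (n-1)d = -15 + (19-1)×(-8) = -159
S_19 = 19/2 × (-15 + (-159))
S_19 = 19/2 × (-174) = -1653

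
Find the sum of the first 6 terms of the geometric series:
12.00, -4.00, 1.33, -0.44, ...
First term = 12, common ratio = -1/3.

Sₙ = a(1 - rⁿ) / (1 - r)
S_6 = 12(1 - (-1/3)^6) / (1 - (-1/3))
S_6 = 12(1 - (1/729)) / (4/3)
S_6 = 728/81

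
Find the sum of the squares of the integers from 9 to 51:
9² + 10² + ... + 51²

Use ∑_{k=1}^{n} k² = n(n+1)(2n+1)/6, then subtract the first 8 terms.
∑_{k=1}^{51} k² = 51×52×103/6 = 45526
∑_{k=1}^{8} k² = 8×9×17/6 = 204
∑_{k=9}^{51} k² = 45526 - 204 = 45322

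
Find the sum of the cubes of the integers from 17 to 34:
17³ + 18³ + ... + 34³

Use ∑_{k=1}^{n} k³ = [n(n+1)/2]², then subtract the first 16 terms.
∑_{k=1}^{34} k³ = [34×35/2]² = 595² = 354025
∑_{k=1}^{16} k³ = [16×17/2]² = 136² = 18496
∑_{k=17}^{34} k³ = 354025 - 18496 = 335529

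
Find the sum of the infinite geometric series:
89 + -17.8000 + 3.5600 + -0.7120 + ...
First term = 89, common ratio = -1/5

For |r| < 1, S = a / (1 - r)
S = 89 / (1 - (-1/5))
S = 89 / (6/5)
S = 445/6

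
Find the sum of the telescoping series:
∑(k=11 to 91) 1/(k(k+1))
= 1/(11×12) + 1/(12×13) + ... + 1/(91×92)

Partial fractions: 1/(k(k+1)) = 1/k - 1/(k+1)
The series telescopes:
= (1/11 - 1/12) + (1/12 - 1/13) + ... + (1/91 - 1/92)
= 1/11 - 1/92
= 81/1012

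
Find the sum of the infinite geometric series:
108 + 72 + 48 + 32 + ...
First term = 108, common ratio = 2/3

For |r| < 1, S = a / (1 - r)
S = 108 / (1 - (2/3))
S = 108 / (1/3)
S = 324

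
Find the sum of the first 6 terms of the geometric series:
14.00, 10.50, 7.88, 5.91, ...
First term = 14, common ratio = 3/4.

Sₙ = a(1 - rⁿ) / (1 - r)
S_6 = 14(1 - (3/4)^6) / (1 - (3/4))
S_6 = 14(1 - (729/4096)) / (1/4)
S_6 = 23569/512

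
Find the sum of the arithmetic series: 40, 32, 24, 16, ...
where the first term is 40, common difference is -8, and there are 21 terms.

Sₙ = n/2 × (first + last)
Last term = a + (n-1)d = 40 + (21-1)×(-8) = -120
S_21 = 21/2 × (40 + (-120))
S_21 = 21/2 × (-80) = -840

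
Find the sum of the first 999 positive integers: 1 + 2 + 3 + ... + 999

Formula: ∑k = n(n+1)/2
= 999×1000/2
= 999000/2
= 499500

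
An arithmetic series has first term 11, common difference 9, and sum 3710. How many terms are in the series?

Using S = n/2 × [2a + (n-1)d]
3710 = n/2 × [2(11) + (n-1)(9)]
3710 = n/2 × [22 + 9n - 9]
7420 = n × [13 + 9n]
9n² + (13)n - 7420 = 0
Discriminant: Δ = (13)² - 4(9)(-7420) = 169 + 267120 = 267289
√Δ = 517
n = [-(13) + √Δ] / (2·9) = (-13 + 517) / 18 = 504 / 18 = 28
(The negative root is discarded since n must be a positive integer.)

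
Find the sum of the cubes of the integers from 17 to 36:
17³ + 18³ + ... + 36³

Use ∑_{k=1}^{n} k³ = [n(n+1)/2]², then subtract the first 16 terms.
∑_{k=1}^{36} k³ = [36×37/2]² = 666² = 443556
∑_{k=1}^{16} k³ = [16×17/2]² = 136² = 18496
∑_{k=17}^{36} k³ = 443556 - 18496 = 425060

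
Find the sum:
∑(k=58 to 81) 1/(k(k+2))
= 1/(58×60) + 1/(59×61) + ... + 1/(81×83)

Partial fractions: 1/(k(k+2)) = (1/2)[1/k - 1/(k+2)]
Telescoping leaves the first two and last two terms:
= (1/2)[1/58 + 1/59 - 1/82 - 1/83]
= 28959/5822533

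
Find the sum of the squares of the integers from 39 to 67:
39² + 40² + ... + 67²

Use ∑_{k=1}^{n} k² = n(n+1)(2n+1)/6, then subtract the first 38 terms.
∑_{k=1}^{67} k² = 67×68×135/6 = 102510
∑_{k=1}^{38} k² = 38×39×77/6 = 19019
∑_{k=39}^{67} k² = 102510 - 19019 = 83491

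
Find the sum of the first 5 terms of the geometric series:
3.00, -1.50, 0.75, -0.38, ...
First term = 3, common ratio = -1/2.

Sₙ = a(1 - rⁿ) / (1 - r)
S_5 = 3(1 - (-1/2)^5) / (1 - (-1/2))
S_5 = 3(1 - (-1/32)) / (3/2)
S_5 = 33/16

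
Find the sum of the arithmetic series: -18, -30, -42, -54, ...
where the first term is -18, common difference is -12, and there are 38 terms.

Sₙ = n/2 × (first + last)
Last term = a + (n-1)d = -18 + (38-1)×(-12) = -462
S_38 = 38/2 × (-18 + (-462))
S_38 = 38/2 × (-480) = -9120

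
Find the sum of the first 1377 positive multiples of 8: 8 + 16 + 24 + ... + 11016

Factor out 8: = 8(1 + 2 + ... + 1377) = 8 × n(n+1)/2
= 8 × 1377×1378/2
= 8 × 948753
= 7590024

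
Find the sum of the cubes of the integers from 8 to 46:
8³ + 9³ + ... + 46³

Use ∑_{k=1}^{n} k³ = [n(n+1)/2]², then subtract the first 7 terms.
∑_{k=1}^{46} k³ = [46×47/2]² = 1081² = 1168561
∑_{k=1}^{7} k³ = [7×8/2]² = 28² = 784
∑_{k=8}^{46} k³ = 1168561 - 784 = 1167777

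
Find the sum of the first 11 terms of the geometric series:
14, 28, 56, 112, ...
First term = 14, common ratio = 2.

Sₙ = a(1 - rⁿ) / (1 - r)
S_11 = 14(1 - 2^11) / (1 - 2)
S_11 = 14(1 - 2048) / (-1)
S_11 = 28658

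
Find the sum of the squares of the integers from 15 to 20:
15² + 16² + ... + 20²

Use ∑_{k=1}^{n} k² = n(n+1)(2n+1)/6, then subtract the first 14 terms.
∑_{k=1}^{20} k² = 20×21×41/6 = 2870
∑_{k=1}^{14} k² = 14×15×29/6 = 1015
∑_{k=15}^{20} k² = 2870 - 1015 = 1855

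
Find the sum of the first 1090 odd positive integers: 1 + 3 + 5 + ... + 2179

Sum of first n odd numbers = n²
= 1090²
= 1188100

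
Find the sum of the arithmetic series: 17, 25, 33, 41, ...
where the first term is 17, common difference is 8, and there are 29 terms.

Sₙ = n/2 × (first + last)
Last term = a + (n-1)d = 17 + (29-1)×8 = 241
S_29 = 29/2 × (17 + 241)
S_29 = 29/2 × 258 = 3741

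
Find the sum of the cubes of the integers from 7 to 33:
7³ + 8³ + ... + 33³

Use ∑_{k=1}^{n} k³ = [n(n+1)/2]², then subtract the first 6 terms.
∑_{k=1}^{33} k³ = [33×34/2]² = 561² = 314721
∑_{k=1}^{6} k³ = [6×7/2]² = 21² = 441
∑_{k=7}^{33} k³ = 314721 - 441 = 314280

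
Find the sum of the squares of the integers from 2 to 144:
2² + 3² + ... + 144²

Use ∑_{k=1}^{n} k² = n(n+1)(2n+1)/6, then subtract the first 1 terms.
∑_{k=1}^{144} k² = 144×145×289/6 = 1005720
∑_{k=1}^{1} k² = 1×2×3/6 = 1
∑_{k=2}^{144} k² = 1005720 - 1 = 1005719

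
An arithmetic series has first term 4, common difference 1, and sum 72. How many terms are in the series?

Using S = n/2 × [2a + (n-1)d]
72 = n/2 × [2(4) + (n-1)(1)]
72 = n/2 × [8 + 1n - 1]
144 = n × [7 + 1n]
1n² + (7)n - 144 = 0
Discriminant: Δ = (7)² - 4(1)(-144) = 49 + 576 = 625
√Δ = 25
n = [-(7) + √Δ] / (2·1) = (-7 + 25) / 2 = 18 / 2 = 9
(The negative root is discarded since n must be a positive integer.)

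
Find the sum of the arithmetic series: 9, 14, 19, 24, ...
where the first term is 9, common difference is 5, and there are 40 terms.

Sₙ = n/2 × (first + last)
Last term = a + (n-1)d = 9 + (40-1)×5 = 204
S_40 = 40/2 × (9 + 204)
S_40 = 40/2 × 213 = 4260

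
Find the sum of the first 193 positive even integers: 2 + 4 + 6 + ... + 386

Sum of first n even numbers = n(n+1)
= 193×194
= 37442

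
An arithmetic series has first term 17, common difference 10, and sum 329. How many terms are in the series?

Using S = n/2 × [2a + (n-1)d]
329 = n/2 × [2(17) + (n-1)(10)]
329 = n/2 × [34 + 10n - 10]
658 = n × [24 + 10n]
10n² + (24)n - 658 = 0
Discriminant: Δ = (24)² - 4(10)(-658) = 576 + 26320 = 26896
√Δ = 164
n = [-(24) + √Δ] / (2·10) = (-24 + 164) / 20 = 140 / 20 = 7
(The negative root is discarded since n must be a positive integer.)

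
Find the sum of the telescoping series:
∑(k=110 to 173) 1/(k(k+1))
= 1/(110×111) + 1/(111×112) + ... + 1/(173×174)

Partial fractions: 1/(k(k+1)) = 1/k - 1/(k+1)
The series telescopes:
= (1/110 - 1/111) + (1/111 - 1/112) + ... + (1/173 - 1/174)
= 1/110 - 1/174
= 16/4785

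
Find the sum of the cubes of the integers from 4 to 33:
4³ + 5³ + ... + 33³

Use ∑_{k=1}^{n} k³ = [n(n+1)/2]², then subtract the first 3 terms.
∑_{k=1}^{33} k³ = [33×34/2]² = 561² = 314721
∑_{k=1}^{3} k³ = [3×4/2]² = 6² = 36
∑_{k=4}^{33} k³ = 314721 - 36 = 314685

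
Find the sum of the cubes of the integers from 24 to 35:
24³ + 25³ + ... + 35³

Use ∑_{k=1}^{n} k³ = [n(n+1)/2]², then subtract the first 23 terms.
∑_{k=1}^{35} k³ = [35×36/2]² = 630² = 396900
∑_{k=1}^{23} k³ = [23×24/2]² = 276² = 76176
∑_{k=24}^{35} k³ = 396900 - 76176 = 320724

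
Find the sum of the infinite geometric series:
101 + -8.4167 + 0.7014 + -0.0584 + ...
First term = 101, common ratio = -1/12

For |r| < 1, S = a / (1 - r)
S = 101 / (1 - (-1/12))
S = 101 / (13/12)
S = 1212/13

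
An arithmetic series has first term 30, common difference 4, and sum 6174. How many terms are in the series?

Using S = n/2 × [2a + (n-1)d]
6174 = n/2 × [2(30) + (n-1)(4)]
6174 = n/2 × [60 + 4n - 4]
12348 = n × [56 + 4n]
4n² + (56)n - 12348 = 0
Discriminant: Δ = (56)² - 4(4)(-12348) = 3136 + 197568 = 200704
√Δ = 448
n = [-(56) + √Δ] / (2·4) = (-56 + 448) / 8 = 392 / 8 = 49
(The negative root is discarded since n must be a positive integer.)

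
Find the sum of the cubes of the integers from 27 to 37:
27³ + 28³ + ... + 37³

Use ∑_{k=1}^{n} k³ = [n(n+1)/2]², then subtract the first 26 terms.
∑_{k=1}^{37} k³ = [37×38/2]² = 703² = 494209
∑_{k=1}^{26} k³ = [26×27/2]² = 351² = 123201
∑_{k=27}^{37} k³ = 494209 - 123201 = 371008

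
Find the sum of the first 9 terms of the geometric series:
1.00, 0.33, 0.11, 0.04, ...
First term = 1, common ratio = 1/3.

Sₙ = a(1 - rⁿ) / (1 - r)
S_9 = 1(1 - (1/3)^9) / (1 - (1/3))
S_9 = 1(1 - (1/19683)) / (2/3)
S_9 = 9841/6561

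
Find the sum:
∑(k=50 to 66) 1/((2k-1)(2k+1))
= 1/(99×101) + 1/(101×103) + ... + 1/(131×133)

Partial fractions: 1/((2k-1)(2k+1)) = (1/2)[1/(2k-1) - 1/(2k+1)]
The series telescopes:
= (1/2)[1/99 - 1/133]
= 17/13167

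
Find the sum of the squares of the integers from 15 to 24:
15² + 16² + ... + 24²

Use ∑_{k=1}^{n} k² = n(n+1)(2n+1)/6, then subtract the first 14 terms.
∑_{k=1}^{24} k² = 24×25×49/6 = 4900
∑_{k=1}^{14} k² = 14×15×29/6 = 1015
∑_{k=15}^{24} k² = 4900 - 1015 = 3885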